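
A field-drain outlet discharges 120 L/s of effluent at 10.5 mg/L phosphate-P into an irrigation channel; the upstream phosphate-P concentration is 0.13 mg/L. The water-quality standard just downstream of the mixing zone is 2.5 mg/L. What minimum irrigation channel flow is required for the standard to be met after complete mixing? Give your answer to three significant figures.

Set C_mix = 2.5: (Q·0.1300 + 120.0·10.50) / (Q + 120.0) = 2.5
→ Q = 120.0·(10.50 − 2.5)/(2.5 − 0.1300) = 405.1 L/s.

405 L/s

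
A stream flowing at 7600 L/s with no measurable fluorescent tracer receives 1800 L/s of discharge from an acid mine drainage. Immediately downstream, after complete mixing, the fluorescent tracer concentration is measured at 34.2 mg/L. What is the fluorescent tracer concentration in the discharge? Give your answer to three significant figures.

179 mg/L

Mass balance: 7600·0 + 1800·Cₑ = 9400·34.20
→ Cₑ = (9400·34.20 − 7600·0) / 1800 = 178.6 mg/L.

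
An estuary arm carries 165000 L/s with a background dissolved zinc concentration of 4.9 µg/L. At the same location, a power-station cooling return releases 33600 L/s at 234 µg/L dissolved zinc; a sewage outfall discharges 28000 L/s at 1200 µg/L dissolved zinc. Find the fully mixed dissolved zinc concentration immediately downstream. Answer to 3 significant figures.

Mass balance: C = (165000·4.900 + 33600·234.0 + 28000·1200) / 226600 = 42270000/226600 = 186.5 µg/L.

187 µg/L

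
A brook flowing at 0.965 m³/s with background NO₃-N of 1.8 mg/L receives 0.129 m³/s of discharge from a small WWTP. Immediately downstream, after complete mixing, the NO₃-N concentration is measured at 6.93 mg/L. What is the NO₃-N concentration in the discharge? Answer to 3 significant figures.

45.3 mg/L

Mass balance: 0.9650·1.800 + 0.1290·Cₑ = 1.094·6.930
→ Cₑ = (1.094·6.930 − 0.9650·1.800) / 0.1290 = 45.31 mg/L.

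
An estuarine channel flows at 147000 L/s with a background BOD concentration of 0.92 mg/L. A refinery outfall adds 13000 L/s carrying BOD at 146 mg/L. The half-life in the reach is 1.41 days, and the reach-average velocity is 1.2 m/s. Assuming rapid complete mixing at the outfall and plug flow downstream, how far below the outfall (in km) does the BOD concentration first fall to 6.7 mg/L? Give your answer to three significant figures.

135 km

Mass balance: C = (147000·0.9200 + 13000·146.0) / 160000 = 2033000/160000 = 12.71 mg/L.
Half-life 1.41 d → k = ln 2 / 1.41 = 0.4916 d⁻¹.
Set 12.71·exp(−k·t) = 6.7 → t = ln(12.71/6.7)/k = 112500 s = 31.25 h.
Distance = v·t = 1.2·112500 = 135000 m = 135.0 km.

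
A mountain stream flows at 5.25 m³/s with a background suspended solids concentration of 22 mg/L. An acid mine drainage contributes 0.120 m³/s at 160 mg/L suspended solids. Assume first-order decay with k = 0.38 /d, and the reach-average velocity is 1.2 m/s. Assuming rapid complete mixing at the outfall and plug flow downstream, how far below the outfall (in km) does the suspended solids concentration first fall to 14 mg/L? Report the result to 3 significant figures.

159 km

After mixing, C = (5.250·22.00 + 0.1200·160.0) / 5.370 = 134.7/5.370 = 25.08 mg/L.
Set 25.08·exp(−k·t) = 14 → t = ln(25.08/14)/k = 132600 s = 36.83 h.
Distance = v·t = 1.2·132600 = 159100 m = 159.1 km.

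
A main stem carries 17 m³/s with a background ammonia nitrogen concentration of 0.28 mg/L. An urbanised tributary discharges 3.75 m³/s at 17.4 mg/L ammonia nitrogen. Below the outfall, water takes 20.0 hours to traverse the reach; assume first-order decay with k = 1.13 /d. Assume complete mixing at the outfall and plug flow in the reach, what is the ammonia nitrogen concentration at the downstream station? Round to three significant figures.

1.32 mg/L

After mixing, C = (17.00·0.2800 + 3.750·17.40) / 20.75 = 70.01/20.75 = 3.374 mg/L.
First-order decay: C = 3.374·exp(−k·t) = 3.374·0.3900 = 1.316 mg/L.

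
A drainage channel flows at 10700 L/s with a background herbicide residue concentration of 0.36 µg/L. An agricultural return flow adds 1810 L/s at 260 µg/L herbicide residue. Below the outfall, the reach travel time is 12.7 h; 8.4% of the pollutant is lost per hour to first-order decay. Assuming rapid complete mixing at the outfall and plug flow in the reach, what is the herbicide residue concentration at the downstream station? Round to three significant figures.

Mass balance: C = (10700·0.3600 + 1810·260.0) / 12510 = 474500/12510 = 37.93 µg/L.
8.4%/h lost → k = −ln(1 − 0.084) = 0.08774 h⁻¹.
After decay, C = 37.93 × e^(−kt) = 37.93 × 0.3282 = 12.45 µg/L.

12.4 µg/L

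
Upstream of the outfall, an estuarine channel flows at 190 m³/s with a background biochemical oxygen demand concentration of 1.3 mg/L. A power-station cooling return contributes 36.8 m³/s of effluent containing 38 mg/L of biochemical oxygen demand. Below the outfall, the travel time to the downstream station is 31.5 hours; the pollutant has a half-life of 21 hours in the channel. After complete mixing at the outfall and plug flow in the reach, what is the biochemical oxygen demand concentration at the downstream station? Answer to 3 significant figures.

2.56 mg/L

Mass balance: C = (190.0·1.300 + 36.80·38.00) / 226.8 = 1645/226.8 = 7.255 mg/L.
Half-life 21 h → k = ln 2 / 21 = 0.03301 h⁻¹ = 0.7922 d⁻¹.
First-order decay: C = 7.255·exp(−k·t) = 7.255·0.3536 = 2.565 mg/L.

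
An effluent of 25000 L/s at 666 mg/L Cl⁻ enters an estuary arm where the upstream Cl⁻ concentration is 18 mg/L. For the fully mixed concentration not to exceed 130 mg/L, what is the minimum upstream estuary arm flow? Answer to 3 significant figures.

Set C_mix = 130: (Q·18.00 + 25000·666.0) / (Q + 25000) = 130
→ Q = 25000·(666.0 − 130)/(130 − 18.00) = 119600 L/s.

120000 L/s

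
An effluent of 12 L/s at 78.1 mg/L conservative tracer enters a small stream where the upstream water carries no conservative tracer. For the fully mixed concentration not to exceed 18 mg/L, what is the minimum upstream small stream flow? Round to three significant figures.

40.1 L/s

Set C_mix = 18: (Q·0 + 12.00·78.10) / (Q + 12.00) = 18
→ Q = 12.00·(78.10 − 18)/(18 − 0) = 40.07 L/s.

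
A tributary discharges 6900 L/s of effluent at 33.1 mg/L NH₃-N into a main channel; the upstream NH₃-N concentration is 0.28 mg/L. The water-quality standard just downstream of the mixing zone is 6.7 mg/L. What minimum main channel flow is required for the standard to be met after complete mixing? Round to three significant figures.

Set C_mix = 6.7: (Q·0.2800 + 6900·33.10) / (Q + 6900) = 6.7
→ Q = 6900·(33.10 − 6.7)/(6.7 − 0.2800) = 28370 L/s.

28400 L/s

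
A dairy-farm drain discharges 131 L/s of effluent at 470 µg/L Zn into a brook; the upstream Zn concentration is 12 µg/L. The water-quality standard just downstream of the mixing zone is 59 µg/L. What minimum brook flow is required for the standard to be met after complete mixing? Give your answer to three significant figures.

1150 L/s

Set C_mix = 59: (Q·12.00 + 131.0·470.0) / (Q + 131.0) = 59
→ Q = 131.0·(470.0 − 59)/(59 − 12.00) = 1146 L/s.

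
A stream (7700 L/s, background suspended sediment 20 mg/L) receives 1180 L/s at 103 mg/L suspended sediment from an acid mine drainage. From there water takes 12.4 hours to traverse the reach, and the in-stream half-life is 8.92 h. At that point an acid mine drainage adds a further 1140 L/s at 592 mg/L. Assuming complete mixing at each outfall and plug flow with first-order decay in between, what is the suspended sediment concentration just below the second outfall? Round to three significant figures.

Mass balance: C = (7700·20.00 + 1180·103.0) / 8880 = 275500/8880 = 31.03 mg/L; combined flow 8880 L/s.
Half-life 8.92 h → k = ln 2 / 8.92 = 0.07771 h⁻¹ = 1.865 d⁻¹.
Decay over the reach: 31.03·exp(−kt) = 31.03·0.3815 = 11.84 mg/L.
Second outfall: C = (8880·11.84 + 1140·592.0)/10020 = 77.84 mg/L.

77.8 mg/L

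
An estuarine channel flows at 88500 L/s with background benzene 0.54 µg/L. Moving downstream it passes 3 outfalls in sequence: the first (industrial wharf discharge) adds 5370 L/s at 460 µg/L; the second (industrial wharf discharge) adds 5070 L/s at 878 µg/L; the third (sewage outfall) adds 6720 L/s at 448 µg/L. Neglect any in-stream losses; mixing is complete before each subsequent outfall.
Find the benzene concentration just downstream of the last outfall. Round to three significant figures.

94.5 µg/L

After outfall 1: Q = 88500 + 5370 = 93870 L/s; C = (88500·0.5400 + 5370·460.0)/93870 = 26.82 µg/L.
After outfall 2: Q = 93870 + 5070 = 98940 L/s; C = (93870·26.82 + 5070·878.0)/98940 = 70.44 µg/L.
After outfall 3: Q = 98940 + 6720 = 105700 L/s; C = (98940·70.44 + 6720·448.0)/105700 = 94.45 µg/L.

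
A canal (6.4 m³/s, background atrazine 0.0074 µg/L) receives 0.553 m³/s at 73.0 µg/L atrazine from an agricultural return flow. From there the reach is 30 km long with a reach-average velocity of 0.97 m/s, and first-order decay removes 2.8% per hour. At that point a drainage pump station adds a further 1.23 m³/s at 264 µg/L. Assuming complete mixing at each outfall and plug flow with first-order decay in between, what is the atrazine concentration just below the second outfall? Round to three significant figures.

After mixing, C = (6.400·0.007400 + 0.5530·73.00) / 6.953 = 40.42/6.953 = 5.813 µg/L; combined flow 6.953 m³/s.
Travel time t = 30·1000 / 0.97 = 30930 s = 8.591 h.
2.8%/h lost → k = −ln(1 − 0.028) = 0.02840 h⁻¹.
Applying C = C₀e^(−kt): 5.813 × 0.7835 = 4.554 µg/L.
At the second outfall, C = (6.953·4.554 + 1.230·264.0) / (6.953 + 1.230) = 43.55 µg/L.

43.6 µg/L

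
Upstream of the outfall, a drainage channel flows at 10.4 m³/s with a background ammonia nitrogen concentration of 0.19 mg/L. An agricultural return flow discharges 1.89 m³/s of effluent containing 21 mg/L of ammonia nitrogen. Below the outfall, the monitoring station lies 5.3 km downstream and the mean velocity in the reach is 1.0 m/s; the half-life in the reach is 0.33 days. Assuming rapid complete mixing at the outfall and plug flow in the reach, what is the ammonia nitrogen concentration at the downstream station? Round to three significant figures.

2.98 mg/L

After mixing, C = (10.40·0.1900 + 1.890·21.00) / 12.29 = 41.67/12.29 = 3.390 mg/L.
Travel time t = 5.3·1000 / 1.0 = 5300 s = 1.472 h.
Half-life 0.33 d → k = ln 2 / 0.33 = 2.100 d⁻¹.
After decay, C = 3.390 × e^(−kt) = 3.390 × 0.8791 = 2.980 mg/L.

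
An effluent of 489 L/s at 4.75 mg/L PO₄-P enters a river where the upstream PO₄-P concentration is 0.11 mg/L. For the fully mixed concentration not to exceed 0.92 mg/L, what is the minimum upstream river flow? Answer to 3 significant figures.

2310 L/s

Set C_mix = 0.92: (Q·0.1100 + 489.0·4.750) / (Q + 489.0) = 0.92
→ Q = 489.0·(4.750 − 0.92)/(0.92 − 0.1100) = 2312 L/s.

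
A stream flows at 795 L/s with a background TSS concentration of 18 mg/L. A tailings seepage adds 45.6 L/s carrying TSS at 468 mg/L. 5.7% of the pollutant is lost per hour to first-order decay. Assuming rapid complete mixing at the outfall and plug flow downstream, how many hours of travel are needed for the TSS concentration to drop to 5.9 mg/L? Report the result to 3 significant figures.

Conservation of mass: C = (795.0·18.00 + 45.60·468.0) / 840.6 = 35650/840.6 = 42.41 mg/L.
5.7%/h lost → k = −ln(1 − 0.057) = 0.05869 h⁻¹.
42.41·exp(−k·t) = 5.9 → t = ln(42.41/5.9)/k = 121000 s = 33.61 h.

33.6 h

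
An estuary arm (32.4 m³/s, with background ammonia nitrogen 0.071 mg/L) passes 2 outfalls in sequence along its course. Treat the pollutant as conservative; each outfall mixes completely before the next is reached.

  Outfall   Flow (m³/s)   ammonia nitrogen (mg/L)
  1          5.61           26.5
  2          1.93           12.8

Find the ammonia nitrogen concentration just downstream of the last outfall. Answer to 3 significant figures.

4.40 mg/L

Outfall 1: combined Q = 38.01 m³/s; C = (32.40·0.07100 + 5.610·26.50)/38.01 = 3.972 mg/L.
Outfall 2: combined Q = 39.94 m³/s; C = (38.01·3.972 + 1.930·12.80)/39.94 = 4.398 mg/L.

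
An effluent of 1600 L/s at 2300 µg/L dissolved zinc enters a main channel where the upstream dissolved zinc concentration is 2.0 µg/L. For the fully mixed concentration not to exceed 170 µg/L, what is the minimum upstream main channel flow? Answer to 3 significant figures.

20300 L/s

Set C_mix = 170: (Q·2.000 + 1600·2300) / (Q + 1600) = 170
→ Q = 1600·(2300 − 170)/(170 − 2.000) = 20290 L/s.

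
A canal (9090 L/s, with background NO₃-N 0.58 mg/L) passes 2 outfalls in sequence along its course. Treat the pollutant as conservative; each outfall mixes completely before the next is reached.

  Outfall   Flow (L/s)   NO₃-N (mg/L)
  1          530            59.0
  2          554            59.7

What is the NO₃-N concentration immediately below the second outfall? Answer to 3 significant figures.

6.84 mg/L

Below outfall 1: Q → 9620 L/s, C = (9090·0.5800 + 530.0·59.00)/9620 = 3.799 mg/L.
Below outfall 2: Q → 10170 L/s, C = (9620·3.799 + 554.0·59.70)/10170 = 6.843 mg/L.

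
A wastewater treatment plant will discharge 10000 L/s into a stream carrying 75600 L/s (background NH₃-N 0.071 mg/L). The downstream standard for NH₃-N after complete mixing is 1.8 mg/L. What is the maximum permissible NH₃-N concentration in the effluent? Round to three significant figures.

14.9 mg/L

At the limit, (Qr·Cr + Qe·Cₑ)/(Qr + Qe) = 1.8:
Cₑ = (85600·1.8 − 75600·0.07100) / 10000 = 14.87 mg/L.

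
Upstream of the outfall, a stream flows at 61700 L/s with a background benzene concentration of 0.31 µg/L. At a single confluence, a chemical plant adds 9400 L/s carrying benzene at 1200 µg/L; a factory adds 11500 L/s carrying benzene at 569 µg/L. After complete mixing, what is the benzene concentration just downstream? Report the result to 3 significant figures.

Flow-weighted average: C = (61700·0.3100 + 9400·1200 + 11500·569.0) / 82600 = 17840000/82600 = 216.0 µg/L.

216 µg/L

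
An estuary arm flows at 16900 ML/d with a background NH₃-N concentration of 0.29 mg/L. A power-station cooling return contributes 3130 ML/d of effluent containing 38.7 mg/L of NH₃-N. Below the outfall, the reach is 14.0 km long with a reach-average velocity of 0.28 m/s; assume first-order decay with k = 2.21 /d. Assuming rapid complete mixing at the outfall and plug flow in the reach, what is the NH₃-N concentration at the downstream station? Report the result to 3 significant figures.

Mixed concentration C = ΣQC/ΣQ = (16900·0.2900 + 3130·38.70) / 20030 = 126000/20030 = 6.292 mg/L.
Travel time t = 14.0·1000 / 0.28 = 50000 s = 13.89 h.
Decay over the reach: 6.292·exp(−kt) = 6.292·0.2783 = 1.751 mg/L.

1.75 mg/L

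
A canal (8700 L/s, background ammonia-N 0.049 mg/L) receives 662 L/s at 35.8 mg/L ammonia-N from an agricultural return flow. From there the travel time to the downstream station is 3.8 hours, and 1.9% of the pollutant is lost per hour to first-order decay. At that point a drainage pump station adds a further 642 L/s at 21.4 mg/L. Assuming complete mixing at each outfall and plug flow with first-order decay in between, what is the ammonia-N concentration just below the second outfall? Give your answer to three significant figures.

3.62 mg/L

Conservation of mass: C = (8700·0.04900 + 662.0·35.80) / 9362 = 24130/9362 = 2.577 mg/L; combined flow 9362 L/s.
1.9%/h lost → k = −ln(1 − 0.019) = 0.01918 h⁻¹.
Applying C = C₀e^(−kt): 2.577 × 0.9297 = 2.396 mg/L.
At the second outfall, C = (9362·2.396 + 642.0·21.40) / (9362 + 642.0) = 3.615 mg/L.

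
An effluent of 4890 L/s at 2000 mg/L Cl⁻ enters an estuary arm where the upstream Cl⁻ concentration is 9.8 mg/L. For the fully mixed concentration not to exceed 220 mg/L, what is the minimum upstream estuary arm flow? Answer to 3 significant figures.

Set C_mix = 220: (Q·9.800 + 4890·2000) / (Q + 4890) = 220
→ Q = 4890·(2000 − 220)/(220 − 9.800) = 41410 L/s.

41400 L/s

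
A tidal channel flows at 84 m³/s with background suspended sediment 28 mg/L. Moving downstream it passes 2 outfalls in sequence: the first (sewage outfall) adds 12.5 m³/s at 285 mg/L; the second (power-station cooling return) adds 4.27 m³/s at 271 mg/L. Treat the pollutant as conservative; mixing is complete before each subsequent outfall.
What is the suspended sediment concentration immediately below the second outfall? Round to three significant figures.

70.2 mg/L

Outfall 1: combined Q = 96.50 m³/s; C = (84.00·28.00 + 12.50·285.0)/96.50 = 61.29 mg/L.
Outfall 2: combined Q = 100.8 m³/s; C = (96.50·61.29 + 4.270·271.0)/100.8 = 70.18 mg/L.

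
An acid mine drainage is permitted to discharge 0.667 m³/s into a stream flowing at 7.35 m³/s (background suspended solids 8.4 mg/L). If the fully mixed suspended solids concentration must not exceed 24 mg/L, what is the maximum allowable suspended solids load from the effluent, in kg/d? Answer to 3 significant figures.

Mass balance at the limit: 7.350·8.400 + 0.6670·Cₑ = 8.017·24 → Cₑ = 195.9 mg/L.
Load = 0.6670 m³/s × 195.9 g/m³ × 86 400 s/d = 11290 kg/d.

11300 kg/d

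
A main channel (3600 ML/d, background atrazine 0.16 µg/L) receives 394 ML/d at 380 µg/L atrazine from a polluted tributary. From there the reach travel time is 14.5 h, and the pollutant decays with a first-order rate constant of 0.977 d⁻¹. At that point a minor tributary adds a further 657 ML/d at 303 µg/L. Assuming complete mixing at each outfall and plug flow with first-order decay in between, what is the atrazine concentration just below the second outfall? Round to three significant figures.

60.7 µg/L

After mixing, C = (3600·0.1600 + 394.0·380.0) / 3994 = 150300/3994 = 37.63 µg/L; combined flow 3994 ML/d.
Decay over the reach: 37.63·exp(−kt) = 37.63·0.5542 = 20.85 µg/L.
Second outfall: C = (3994·20.85 + 657.0·303.0)/4651 = 60.71 µg/L.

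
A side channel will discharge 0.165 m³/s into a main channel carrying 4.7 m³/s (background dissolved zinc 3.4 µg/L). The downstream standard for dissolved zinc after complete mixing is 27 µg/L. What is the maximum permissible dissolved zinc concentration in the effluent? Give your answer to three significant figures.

699 µg/L

At the limit, (Qr·Cr + Qe·Cₑ)/(Qr + Qe) = 27:
Cₑ = (4.865·27 − 4.700·3.400) / 0.1650 = 699.2 µg/L.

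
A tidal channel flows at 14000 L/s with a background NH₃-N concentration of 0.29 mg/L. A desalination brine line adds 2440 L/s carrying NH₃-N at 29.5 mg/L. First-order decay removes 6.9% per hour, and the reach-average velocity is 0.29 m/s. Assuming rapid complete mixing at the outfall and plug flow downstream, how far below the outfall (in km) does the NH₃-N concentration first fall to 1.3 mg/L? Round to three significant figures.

18.5 km

After mixing, C = (14000·0.2900 + 2440·29.50) / 16440 = 76040/16440 = 4.625 mg/L.
6.9%/h lost → k = −ln(1 − 0.069) = 0.07150 h⁻¹.
Set 4.625·exp(−k·t) = 1.3 → t = ln(4.625/1.3)/k = 63910 s = 17.75 h.
Distance = v·t = 0.29·63910 = 18530 m = 18.53 km.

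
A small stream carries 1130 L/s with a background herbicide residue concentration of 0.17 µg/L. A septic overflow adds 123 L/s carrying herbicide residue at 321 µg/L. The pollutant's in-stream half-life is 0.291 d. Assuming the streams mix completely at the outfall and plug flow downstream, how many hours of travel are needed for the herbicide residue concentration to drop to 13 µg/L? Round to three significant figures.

Conservation of mass: C = (1130·0.1700 + 123.0·321.0) / 1253 = 39680/1253 = 31.66 µg/L.
Half-life 0.291 d → k = ln 2 / 0.291 = 2.382 d⁻¹.
31.66·exp(−k·t) = 13 → t = ln(31.66/13)/k = 32290 s = 8.970 h.

8.97 h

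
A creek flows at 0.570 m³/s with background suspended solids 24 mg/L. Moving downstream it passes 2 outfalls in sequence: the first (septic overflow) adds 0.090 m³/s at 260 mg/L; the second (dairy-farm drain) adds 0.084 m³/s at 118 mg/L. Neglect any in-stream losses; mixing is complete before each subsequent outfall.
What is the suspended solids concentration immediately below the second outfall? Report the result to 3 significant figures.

Outfall 1: combined Q = 0.6600 m³/s; C = (0.5700·24.00 + 0.09000·260.0)/0.6600 = 56.18 mg/L.
Outfall 2: combined Q = 0.7440 m³/s; C = (0.6600·56.18 + 0.08400·118.0)/0.7440 = 63.16 mg/L.

63.2 mg/L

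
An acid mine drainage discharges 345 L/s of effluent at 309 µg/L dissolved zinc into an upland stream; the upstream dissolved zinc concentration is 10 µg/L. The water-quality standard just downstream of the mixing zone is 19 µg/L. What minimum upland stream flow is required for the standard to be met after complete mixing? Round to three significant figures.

Set C_mix = 19: (Q·10.00 + 345.0·309.0) / (Q + 345.0) = 19
→ Q = 345.0·(309.0 − 19)/(19 − 10.00) = 11120 L/s.

11100 L/s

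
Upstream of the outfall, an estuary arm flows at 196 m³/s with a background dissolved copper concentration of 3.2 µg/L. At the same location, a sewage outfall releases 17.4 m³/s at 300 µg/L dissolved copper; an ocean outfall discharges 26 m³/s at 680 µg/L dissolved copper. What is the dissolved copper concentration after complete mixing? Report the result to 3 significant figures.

After mixing, C = (196.0·3.200 + 17.40·300.0 + 26.00·680.0) / 239.4 = 23530/239.4 = 98.28 µg/L.

98.3 µg/L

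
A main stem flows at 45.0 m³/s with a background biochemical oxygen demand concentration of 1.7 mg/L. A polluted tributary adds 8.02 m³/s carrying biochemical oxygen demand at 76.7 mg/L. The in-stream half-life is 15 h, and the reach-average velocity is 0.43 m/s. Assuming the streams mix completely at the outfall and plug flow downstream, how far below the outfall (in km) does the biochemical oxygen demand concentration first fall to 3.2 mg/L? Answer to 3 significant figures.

Mixed concentration C = ΣQC/ΣQ = (45.00·1.700 + 8.020·76.70) / 53.02 = 691.6/53.02 = 13.04 mg/L.
Half-life 15 h → k = ln 2 / 15 = 0.04621 h⁻¹ = 1.109 d⁻¹.
Set 13.04·exp(−k·t) = 3.2 → t = ln(13.04/3.2)/k = 109500 s = 30.41 h.
Distance = v·t = 0.43·109500 = 47070 m = 47.07 km.

47.1 km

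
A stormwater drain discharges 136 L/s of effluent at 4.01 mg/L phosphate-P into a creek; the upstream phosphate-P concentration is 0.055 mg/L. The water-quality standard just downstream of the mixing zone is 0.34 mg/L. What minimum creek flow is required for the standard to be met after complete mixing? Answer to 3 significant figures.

Set C_mix = 0.34: (Q·0.05500 + 136.0·4.010) / (Q + 136.0) = 0.34
→ Q = 136.0·(4.010 − 0.34)/(0.34 − 0.05500) = 1751 L/s.

1750 L/s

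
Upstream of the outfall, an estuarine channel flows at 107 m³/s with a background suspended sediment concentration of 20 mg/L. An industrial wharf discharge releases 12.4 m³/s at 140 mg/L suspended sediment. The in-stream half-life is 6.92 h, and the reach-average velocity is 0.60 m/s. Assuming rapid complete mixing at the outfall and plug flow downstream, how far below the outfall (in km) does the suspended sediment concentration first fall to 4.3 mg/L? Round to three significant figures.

Flow-weighted average: C = (107.0·20.00 + 12.40·140.0) / 119.4 = 3876/119.4 = 32.46 mg/L.
Half-life 6.92 h → k = ln 2 / 6.92 = 0.1002 h⁻¹ = 2.404 d⁻¹.
Set 32.46·exp(−k·t) = 4.3 → t = ln(32.46/4.3)/k = 72650 s = 20.18 h.
Distance = v·t = 0.60·72650 = 43590 m = 43.59 km.

43.6 km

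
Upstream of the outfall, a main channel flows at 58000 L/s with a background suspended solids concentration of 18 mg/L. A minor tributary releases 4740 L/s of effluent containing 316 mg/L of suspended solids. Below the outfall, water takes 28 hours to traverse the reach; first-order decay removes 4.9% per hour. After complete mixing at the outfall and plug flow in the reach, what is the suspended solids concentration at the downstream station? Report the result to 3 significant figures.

9.92 mg/L

Mass balance: C = (58000·18.00 + 4740·316.0) / 62740 = 2542000/62740 = 40.51 mg/L.
4.9%/h lost → k = −ln(1 − 0.049) = 0.05024 h⁻¹.
Applying C = C₀e^(−kt): 40.51 × 0.2449 = 9.923 mg/L.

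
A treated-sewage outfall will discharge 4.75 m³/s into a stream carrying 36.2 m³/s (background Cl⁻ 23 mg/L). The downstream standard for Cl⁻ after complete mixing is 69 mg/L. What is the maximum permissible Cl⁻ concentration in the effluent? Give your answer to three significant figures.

At the limit, (Qr·Cr + Qe·Cₑ)/(Qr + Qe) = 69:
Cₑ = (40.95·69 − 36.20·23.00) / 4.750 = 419.6 mg/L.

420 mg/L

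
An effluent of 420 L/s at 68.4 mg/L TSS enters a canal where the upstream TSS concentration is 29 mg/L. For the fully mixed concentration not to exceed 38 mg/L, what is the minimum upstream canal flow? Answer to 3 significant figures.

1420 L/s

Set C_mix = 38: (Q·29.00 + 420.0·68.40) / (Q + 420.0) = 38
→ Q = 420.0·(68.40 − 38)/(38 − 29.00) = 1419 L/s.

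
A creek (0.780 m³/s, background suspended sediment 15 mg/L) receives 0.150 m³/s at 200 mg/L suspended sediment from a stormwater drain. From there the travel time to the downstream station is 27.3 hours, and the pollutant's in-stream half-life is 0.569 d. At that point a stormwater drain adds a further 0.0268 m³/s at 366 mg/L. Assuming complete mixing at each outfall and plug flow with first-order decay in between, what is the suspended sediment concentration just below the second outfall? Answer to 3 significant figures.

21.2 mg/L

Mass balance: C = (0.7800·15.00 + 0.1500·200.0) / 0.9300 = 41.70/0.9300 = 44.84 mg/L; combined flow 0.9300 m³/s.
Half-life 0.569 d → k = ln 2 / 0.569 = 1.218 d⁻¹.
First-order decay: C = 44.84·exp(−k·t) = 44.84·0.2502 = 11.22 mg/L.
Second outfall: C = (0.9300·11.22 + 0.02680·366.0)/0.9568 = 21.15 mg/L.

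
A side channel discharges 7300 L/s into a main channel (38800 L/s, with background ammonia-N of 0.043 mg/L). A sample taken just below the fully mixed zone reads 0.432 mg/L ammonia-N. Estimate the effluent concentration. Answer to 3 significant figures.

2.50 mg/L

Mass balance: 38800·0.04300 + 7300·Cₑ = 46100·0.4320
→ Cₑ = (46100·0.4320 − 38800·0.04300) / 7300 = 2.500 mg/L.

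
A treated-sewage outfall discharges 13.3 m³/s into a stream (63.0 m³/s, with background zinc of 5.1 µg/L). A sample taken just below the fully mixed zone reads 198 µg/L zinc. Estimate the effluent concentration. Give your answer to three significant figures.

Mass balance: 63.00·5.100 + 13.30·Cₑ = 76.30·198.0
→ Cₑ = (76.30·198.0 − 63.00·5.100) / 13.30 = 1112 µg/L.

1110 µg/L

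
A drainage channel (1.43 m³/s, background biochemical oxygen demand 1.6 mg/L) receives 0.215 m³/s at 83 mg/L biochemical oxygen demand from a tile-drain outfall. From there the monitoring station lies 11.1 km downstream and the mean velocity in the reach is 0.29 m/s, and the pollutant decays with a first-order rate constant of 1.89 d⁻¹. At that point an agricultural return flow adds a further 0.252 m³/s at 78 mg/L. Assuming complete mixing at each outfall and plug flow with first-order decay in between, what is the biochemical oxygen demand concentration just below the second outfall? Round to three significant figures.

Conservation of mass: C = (1.430·1.600 + 0.2150·83.00) / 1.645 = 20.13/1.645 = 12.24 mg/L; combined flow 1.645 m³/s.
Travel time t = 11.1·1000 / 0.29 = 38280 s = 10.63 h.
Applying C = C₀e^(−kt): 12.24 × 0.4329 = 5.298 mg/L.
Second outfall: C = (1.645·5.298 + 0.2520·78.00)/1.897 = 14.96 mg/L.

15.0 mg/L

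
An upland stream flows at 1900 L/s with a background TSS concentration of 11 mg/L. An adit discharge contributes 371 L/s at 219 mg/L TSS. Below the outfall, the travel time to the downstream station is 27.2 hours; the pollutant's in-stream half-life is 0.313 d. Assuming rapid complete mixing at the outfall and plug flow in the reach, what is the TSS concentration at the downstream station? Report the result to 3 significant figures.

3.66 mg/L

Mixed concentration C = ΣQC/ΣQ = (1900·11.00 + 371.0·219.0) / 2271 = 102100/2271 = 44.98 mg/L.
Half-life 0.313 d → k = ln 2 / 0.313 = 2.215 d⁻¹.
After decay, C = 44.98 × e^(−kt) = 44.98 × 0.08128 = 3.656 mg/L.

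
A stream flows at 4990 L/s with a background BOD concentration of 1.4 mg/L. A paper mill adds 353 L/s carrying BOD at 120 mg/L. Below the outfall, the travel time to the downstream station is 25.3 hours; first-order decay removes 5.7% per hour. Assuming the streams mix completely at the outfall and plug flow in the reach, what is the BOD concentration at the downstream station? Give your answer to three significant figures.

2.09 mg/L

Mass balance: C = (4990·1.400 + 353.0·120.0) / 5343 = 49350/5343 = 9.236 mg/L.
5.7%/h lost → k = −ln(1 − 0.057) = 0.05869 h⁻¹.
After decay, C = 9.236 × e^(−kt) = 9.236 × 0.2265 = 2.092 mg/L.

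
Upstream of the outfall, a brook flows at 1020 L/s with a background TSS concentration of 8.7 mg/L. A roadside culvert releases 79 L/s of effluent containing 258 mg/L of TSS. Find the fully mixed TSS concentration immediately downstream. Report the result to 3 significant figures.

After mixing, C = (1020·8.700 + 79.00·258.0) / 1099 = 29260/1099 = 26.62 mg/L.

26.6 mg/L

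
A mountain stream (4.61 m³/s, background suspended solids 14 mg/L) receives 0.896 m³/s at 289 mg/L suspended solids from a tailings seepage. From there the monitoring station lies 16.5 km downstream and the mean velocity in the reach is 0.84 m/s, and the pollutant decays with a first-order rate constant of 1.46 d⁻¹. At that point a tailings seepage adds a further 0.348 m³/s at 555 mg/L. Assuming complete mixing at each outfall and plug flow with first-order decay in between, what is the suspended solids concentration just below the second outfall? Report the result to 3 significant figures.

72.6 mg/L

Flow-weighted average: C = (4.610·14.00 + 0.8960·289.0) / 5.506 = 323.5/5.506 = 58.75 mg/L; combined flow 5.506 m³/s.
Travel time t = 16.5·1000 / 0.84 = 19640 s = 5.456 h.
First-order decay: C = 58.75·exp(−k·t) = 58.75·0.7175 = 42.16 mg/L.
At the second outfall, C = (5.506·42.16 + 0.3480·555.0) / (5.506 + 0.3480) = 72.64 mg/L.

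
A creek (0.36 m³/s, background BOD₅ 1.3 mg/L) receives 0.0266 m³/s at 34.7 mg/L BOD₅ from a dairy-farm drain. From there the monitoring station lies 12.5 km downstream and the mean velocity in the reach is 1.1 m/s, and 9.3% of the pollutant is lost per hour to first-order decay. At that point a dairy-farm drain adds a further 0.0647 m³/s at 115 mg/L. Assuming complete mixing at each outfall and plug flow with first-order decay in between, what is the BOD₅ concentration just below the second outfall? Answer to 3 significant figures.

Flow-weighted average: C = (0.3600·1.300 + 0.02660·34.70) / 0.3866 = 1.391/0.3866 = 3.598 mg/L; combined flow 0.3866 m³/s.
Travel time t = 12.5·1000 / 1.1 = 11360 s = 3.157 h.
9.3%/h lost → k = −ln(1 − 0.093) = 0.09761 h⁻¹.
Decay over the reach: 3.598·exp(−kt) = 3.598·0.7348 = 2.644 mg/L.
Second outfall: C = (0.3866·2.644 + 0.06470·115.0)/0.4513 = 18.75 mg/L.

18.8 mg/L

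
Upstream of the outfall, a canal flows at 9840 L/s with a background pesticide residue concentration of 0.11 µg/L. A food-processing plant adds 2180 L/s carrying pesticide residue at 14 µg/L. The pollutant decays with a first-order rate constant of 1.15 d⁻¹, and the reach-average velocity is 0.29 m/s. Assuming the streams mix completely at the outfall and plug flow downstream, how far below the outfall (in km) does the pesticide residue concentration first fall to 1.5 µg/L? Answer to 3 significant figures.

12.2 km

After mixing, C = (9840·0.1100 + 2180·14.00) / 12020 = 31600/12020 = 2.629 µg/L.
Set 2.629·exp(−k·t) = 1.5 → t = ln(2.629/1.5)/k = 42160 s = 11.71 h.
Distance = v·t = 0.29·42160 = 12230 m = 12.23 km.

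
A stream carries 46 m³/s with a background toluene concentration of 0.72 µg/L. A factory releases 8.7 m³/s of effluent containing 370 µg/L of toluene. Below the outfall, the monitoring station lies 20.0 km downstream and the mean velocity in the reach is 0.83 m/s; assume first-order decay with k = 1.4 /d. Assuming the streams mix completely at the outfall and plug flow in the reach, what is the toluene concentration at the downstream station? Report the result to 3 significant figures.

40.2 µg/L

Flow-weighted average: C = (46.00·0.7200 + 8.700·370.0) / 54.70 = 3252/54.70 = 59.45 µg/L.
Travel time t = 20.0·1000 / 0.83 = 24100 s = 6.693 h.
Decay over the reach: 59.45·exp(−kt) = 59.45·0.6768 = 40.24 µg/L.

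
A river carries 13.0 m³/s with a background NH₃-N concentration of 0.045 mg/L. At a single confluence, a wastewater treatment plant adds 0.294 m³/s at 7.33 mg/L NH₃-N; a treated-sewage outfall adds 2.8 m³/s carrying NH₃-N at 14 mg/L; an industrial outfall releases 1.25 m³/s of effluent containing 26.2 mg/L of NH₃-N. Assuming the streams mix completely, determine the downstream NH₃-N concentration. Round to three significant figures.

4.31 mg/L

Mixed concentration C = ΣQC/ΣQ = (13.00·0.04500 + 0.2940·7.330 + 2.800·14.00 + 1.250·26.20) / 17.34 = 74.69/17.34 = 4.306 mg/L.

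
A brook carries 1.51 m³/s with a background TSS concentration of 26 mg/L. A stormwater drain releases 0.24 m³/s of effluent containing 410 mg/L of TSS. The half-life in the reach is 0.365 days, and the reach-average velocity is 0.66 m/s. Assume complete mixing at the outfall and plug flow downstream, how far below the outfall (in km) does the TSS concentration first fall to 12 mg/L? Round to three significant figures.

Mixed concentration C = ΣQC/ΣQ = (1.510·26.00 + 0.2400·410.0) / 1.750 = 137.7/1.750 = 78.66 mg/L.
Half-life 0.365 d → k = ln 2 / 0.365 = 1.899 d⁻¹.
Set 78.66·exp(−k·t) = 12 → t = ln(78.66/12)/k = 85550 s = 23.76 h.
Distance = v·t = 0.66·85550 = 56460 m = 56.46 km.

56.5 km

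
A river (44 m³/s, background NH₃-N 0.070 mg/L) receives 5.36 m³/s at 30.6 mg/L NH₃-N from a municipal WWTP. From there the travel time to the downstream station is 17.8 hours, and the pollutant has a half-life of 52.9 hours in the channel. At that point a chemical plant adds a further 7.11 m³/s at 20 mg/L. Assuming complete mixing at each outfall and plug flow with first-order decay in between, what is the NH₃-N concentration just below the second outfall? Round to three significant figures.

After mixing, C = (44.00·0.07000 + 5.360·30.60) / 49.36 = 167.1/49.36 = 3.385 mg/L; combined flow 49.36 m³/s.
Half-life 52.9 h → k = ln 2 / 52.9 = 0.01310 h⁻¹ = 0.3145 d⁻¹.
After decay, C = 3.385 × e^(−kt) = 3.385 × 0.7920 = 2.681 mg/L.
At the second outfall, C = (49.36·2.681 + 7.110·20.00) / (49.36 + 7.110) = 4.862 mg/L.

4.86 mg/L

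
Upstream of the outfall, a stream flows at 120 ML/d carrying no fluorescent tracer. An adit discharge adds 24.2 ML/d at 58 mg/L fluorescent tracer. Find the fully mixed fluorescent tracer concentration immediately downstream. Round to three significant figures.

9.73 mg/L

After mixing, C = (120.0·0 + 24.20·58.00) / 144.2 = 1404/144.2 = 9.734 mg/L.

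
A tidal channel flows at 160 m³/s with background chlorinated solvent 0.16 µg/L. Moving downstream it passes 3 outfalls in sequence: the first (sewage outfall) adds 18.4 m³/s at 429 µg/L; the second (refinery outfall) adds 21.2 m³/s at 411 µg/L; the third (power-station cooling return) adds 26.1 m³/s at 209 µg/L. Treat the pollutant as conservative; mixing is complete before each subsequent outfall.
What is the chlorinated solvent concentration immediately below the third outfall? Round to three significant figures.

Below outfall 1: Q → 178.4 m³/s, C = (160.0·0.1600 + 18.40·429.0)/178.4 = 44.39 µg/L.
Below outfall 2: Q → 199.6 m³/s, C = (178.4·44.39 + 21.20·411.0)/199.6 = 83.33 µg/L.
Below outfall 3: Q → 225.7 m³/s, C = (199.6·83.33 + 26.10·209.0)/225.7 = 97.86 µg/L.

97.9 µg/L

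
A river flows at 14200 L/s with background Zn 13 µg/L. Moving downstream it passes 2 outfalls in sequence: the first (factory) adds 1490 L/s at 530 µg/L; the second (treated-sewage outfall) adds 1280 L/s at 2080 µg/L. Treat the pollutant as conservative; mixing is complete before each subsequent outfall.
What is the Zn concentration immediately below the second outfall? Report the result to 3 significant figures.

214 µg/L

After outfall 1: Q = 14200 + 1490 = 15690 L/s; C = (14200·13.00 + 1490·530.0)/15690 = 62.10 µg/L.
After outfall 2: Q = 15690 + 1280 = 16970 L/s; C = (15690·62.10 + 1280·2080)/16970 = 214.3 µg/L.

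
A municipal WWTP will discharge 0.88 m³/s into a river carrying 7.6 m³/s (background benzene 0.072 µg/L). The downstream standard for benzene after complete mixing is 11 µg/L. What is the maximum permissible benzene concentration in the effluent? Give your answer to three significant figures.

105 µg/L

At the limit, (Qr·Cr + Qe·Cₑ)/(Qr + Qe) = 11:
Cₑ = (8.480·11 − 7.600·0.07200) / 0.8800 = 105.4 µg/L.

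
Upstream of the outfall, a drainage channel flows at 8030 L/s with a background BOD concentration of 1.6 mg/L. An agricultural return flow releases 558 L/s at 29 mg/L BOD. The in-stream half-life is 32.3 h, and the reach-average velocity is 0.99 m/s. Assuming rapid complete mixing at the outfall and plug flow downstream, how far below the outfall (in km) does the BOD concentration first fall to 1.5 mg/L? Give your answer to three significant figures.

135 km

Flow-weighted average: C = (8030·1.600 + 558.0·29.00) / 8588 = 29030/8588 = 3.380 mg/L.
Half-life 32.3 h → k = ln 2 / 32.3 = 0.02146 h⁻¹ = 0.5150 d⁻¹.
Set 3.380·exp(−k·t) = 1.5 → t = ln(3.380/1.5)/k = 136300 s = 37.86 h.
Distance = v·t = 0.99·136300 = 134900 m = 134.9 km.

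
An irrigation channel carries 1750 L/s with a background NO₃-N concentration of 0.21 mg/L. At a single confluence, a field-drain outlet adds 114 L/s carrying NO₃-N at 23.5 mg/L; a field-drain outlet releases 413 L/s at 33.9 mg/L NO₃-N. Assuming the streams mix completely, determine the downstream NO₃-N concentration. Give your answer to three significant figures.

7.49 mg/L

Flow-weighted average: C = (1750·0.2100 + 114.0·23.50 + 413.0·33.90) / 2277 = 17050/2277 = 7.487 mg/L.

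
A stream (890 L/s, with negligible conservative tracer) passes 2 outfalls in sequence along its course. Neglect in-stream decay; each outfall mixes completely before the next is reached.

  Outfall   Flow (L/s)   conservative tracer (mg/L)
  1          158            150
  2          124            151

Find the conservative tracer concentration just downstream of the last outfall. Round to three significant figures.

36.2 mg/L

Outfall 1: combined Q = 1048 L/s; C = (890.0·0 + 158.0·150.0)/1048 = 22.61 mg/L.
Outfall 2: combined Q = 1172 L/s; C = (1048·22.61 + 124.0·151.0)/1172 = 36.20 mg/L.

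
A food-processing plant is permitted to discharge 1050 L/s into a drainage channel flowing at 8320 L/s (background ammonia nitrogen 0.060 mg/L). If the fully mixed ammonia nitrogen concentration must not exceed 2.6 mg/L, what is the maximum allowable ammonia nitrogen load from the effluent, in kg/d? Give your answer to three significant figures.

2060 kg/d

Mass balance at the limit: 8320·0.06000 + 1050·Cₑ = 9370·2.6 → Cₑ = 22.73 mg/L.
1050 L/s = 1.050 m³/s. Load = 1.050 m³/s × 22.73 g/m³ × 86 400 s/d = 2062 kg/d.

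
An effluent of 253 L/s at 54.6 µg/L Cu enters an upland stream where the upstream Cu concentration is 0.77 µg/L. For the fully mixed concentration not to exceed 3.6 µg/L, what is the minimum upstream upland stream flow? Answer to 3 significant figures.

Set C_mix = 3.6: (Q·0.7700 + 253.0·54.60) / (Q + 253.0) = 3.6
→ Q = 253.0·(54.60 − 3.6)/(3.6 − 0.7700) = 4559 L/s.

4560 L/s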